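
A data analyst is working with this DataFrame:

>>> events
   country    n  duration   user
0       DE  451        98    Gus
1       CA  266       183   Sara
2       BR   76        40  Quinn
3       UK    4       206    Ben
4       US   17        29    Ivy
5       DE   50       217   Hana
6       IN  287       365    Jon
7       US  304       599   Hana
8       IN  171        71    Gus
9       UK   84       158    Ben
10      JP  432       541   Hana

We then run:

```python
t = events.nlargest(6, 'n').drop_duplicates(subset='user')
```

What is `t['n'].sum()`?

take 6 rows with largest n:
   country    n  duration  user
0       DE  451        98   Gus
10      JP  432       541  Hana
7       US  304       599  Hana
6       IN  287       365   Jon
1       CA  266       183  Sara
8       IN  171        71   Gus
drop duplicate user (keep=first):
   country    n  duration  user
0       DE  451        98   Gus
10      JP  432       541  Hana
6       IN  287       365   Jon
1       CA  266       183  Sara
Finally, sum of column 'n' = 1436.

1436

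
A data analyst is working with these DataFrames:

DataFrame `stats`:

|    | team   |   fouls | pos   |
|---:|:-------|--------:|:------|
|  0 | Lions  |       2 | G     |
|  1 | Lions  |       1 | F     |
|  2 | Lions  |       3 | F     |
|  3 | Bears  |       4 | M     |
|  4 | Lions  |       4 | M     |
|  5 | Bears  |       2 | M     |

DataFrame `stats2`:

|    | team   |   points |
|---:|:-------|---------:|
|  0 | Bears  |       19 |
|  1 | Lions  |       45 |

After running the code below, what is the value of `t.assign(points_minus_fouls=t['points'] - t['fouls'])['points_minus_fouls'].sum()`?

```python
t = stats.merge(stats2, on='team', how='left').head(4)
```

144

merge on 'team' (how='left') → 6 rows:
    team  fouls pos  points
0  Lions      2   G      45
1  Lions      1   F      45
2  Lions      3   F      45
3  Bears      4   M      19
4  Lions      4   M      45
5  Bears      2   M      19
take first 4 rows:
    team  fouls pos  points
0  Lions      2   G      45
1  Lions      1   F      45
2  Lions      3   F      45
3  Bears      4   M      19
add column points_minus_fouls = t['points'] - t['fouls']:
    team  fouls pos  points  points_minus_fouls
0  Lions      2   G      45                  43
1  Lions      1   F      45                  44
2  Lions      3   F      45                  42
3  Bears      4   M      19                  15
So sum() = 144.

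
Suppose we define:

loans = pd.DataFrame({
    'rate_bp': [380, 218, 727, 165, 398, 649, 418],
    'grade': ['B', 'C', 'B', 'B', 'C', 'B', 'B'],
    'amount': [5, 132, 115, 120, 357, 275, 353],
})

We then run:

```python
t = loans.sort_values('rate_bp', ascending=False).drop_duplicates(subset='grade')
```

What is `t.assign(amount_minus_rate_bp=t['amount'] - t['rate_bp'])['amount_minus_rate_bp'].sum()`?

-653

sort by rate_bp descending:
   rate_bp grade  amount
2      727     B     115
5      649     B     275
6      418     B     353
4      398     C     357
0      380     B       5
1      218     C     132
3      165     B     120
drop duplicate grade (keep=first):
   rate_bp grade  amount
2      727     B     115
4      398     C     357
add column amount_minus_rate_bp = t['amount'] - t['rate_bp']:
   rate_bp grade  amount  amount_minus_rate_bp
2      727     B     115                  -612
4      398     C     357                   -41
Finally, sum of column 'amount_minus_rate_bp' = -653.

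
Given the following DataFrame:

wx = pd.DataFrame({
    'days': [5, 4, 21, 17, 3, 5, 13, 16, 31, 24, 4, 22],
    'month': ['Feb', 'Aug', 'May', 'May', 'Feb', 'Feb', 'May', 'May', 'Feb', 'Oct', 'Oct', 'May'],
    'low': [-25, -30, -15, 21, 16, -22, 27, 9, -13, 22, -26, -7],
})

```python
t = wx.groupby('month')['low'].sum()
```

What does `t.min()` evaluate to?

group by month, sum of low:
month
Aug   -30
Feb   -44
May    35
Oct    -4
Name: low, dtype: int64
Then the min of the resulting series: -44

-44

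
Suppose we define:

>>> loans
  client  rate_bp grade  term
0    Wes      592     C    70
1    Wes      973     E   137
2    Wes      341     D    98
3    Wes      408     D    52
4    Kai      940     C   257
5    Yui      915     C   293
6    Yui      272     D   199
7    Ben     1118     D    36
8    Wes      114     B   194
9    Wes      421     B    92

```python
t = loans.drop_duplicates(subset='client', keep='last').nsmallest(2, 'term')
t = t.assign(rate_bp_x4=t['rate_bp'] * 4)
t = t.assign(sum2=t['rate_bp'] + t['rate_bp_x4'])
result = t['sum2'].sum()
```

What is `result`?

7695

drop duplicate client (keep=last):
  client  rate_bp grade  term
4    Kai      940     C   257
6    Yui      272     D   199
7    Ben     1118     D    36
9    Wes      421     B    92
take 2 rows with smallest term:
  client  rate_bp grade  term
7    Ben     1118     D    36
9    Wes      421     B    92
add column rate_bp_x4 = t['rate_bp'] * 4:
  client  rate_bp grade  term  rate_bp_x4
7    Ben     1118     D    36        4472
9    Wes      421     B    92        1684
add column sum2 = t['rate_bp'] + t['rate_bp_x4']:
  client  rate_bp grade  term  rate_bp_x4  sum2
7    Ben     1118     D    36        4472  5590
9    Wes      421     B    92        1684  2105
Finally, sum of column 'sum2' = 7695.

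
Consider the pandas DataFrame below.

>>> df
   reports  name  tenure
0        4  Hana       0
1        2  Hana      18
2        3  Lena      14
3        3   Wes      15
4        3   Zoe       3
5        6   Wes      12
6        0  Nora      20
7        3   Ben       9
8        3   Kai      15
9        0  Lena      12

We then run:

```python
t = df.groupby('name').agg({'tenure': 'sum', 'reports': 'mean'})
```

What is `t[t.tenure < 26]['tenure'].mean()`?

group by name: sum(tenure), mean(reports):
      tenure  reports
name                 
Ben        9      3.0
Hana      18      3.0
Kai       15      3.0
Lena      26      1.5
Nora      20      0.0
Wes       27      4.5
Zoe        3      3.0
filter rows where tenure < 26:
      tenure  reports
name                 
Ben        9      3.0
Hana      18      3.0
Kai       15      3.0
Nora      20      0.0
Zoe        3      3.0

13.0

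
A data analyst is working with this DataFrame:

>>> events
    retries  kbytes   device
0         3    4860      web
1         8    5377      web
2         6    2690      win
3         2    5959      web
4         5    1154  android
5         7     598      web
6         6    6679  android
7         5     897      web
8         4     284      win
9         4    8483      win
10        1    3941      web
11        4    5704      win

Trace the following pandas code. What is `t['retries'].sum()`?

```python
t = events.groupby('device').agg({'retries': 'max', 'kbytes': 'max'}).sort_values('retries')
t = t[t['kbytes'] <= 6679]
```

group by device: max(retries), max(kbytes):
         retries  kbytes
device                  
android        6    6679
web            8    5959
win            6    8483
sort by retries:
         retries  kbytes
device                  
android        6    6679
win            6    8483
web            8    5959
filter rows where kbytes <= 6679:
         retries  kbytes
device                  
android        6    6679
web            8    5959
sum of column 'retries' → 14

14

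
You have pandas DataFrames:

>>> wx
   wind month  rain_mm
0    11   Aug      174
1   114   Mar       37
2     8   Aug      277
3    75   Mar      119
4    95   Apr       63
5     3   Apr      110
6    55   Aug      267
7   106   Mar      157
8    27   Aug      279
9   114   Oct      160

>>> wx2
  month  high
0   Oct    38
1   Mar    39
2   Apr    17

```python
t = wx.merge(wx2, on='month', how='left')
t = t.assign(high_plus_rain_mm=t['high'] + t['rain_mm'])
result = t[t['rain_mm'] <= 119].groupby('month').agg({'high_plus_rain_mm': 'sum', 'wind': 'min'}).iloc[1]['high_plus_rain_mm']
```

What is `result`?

234.0

merge on 'month' (how='left') → 10 rows:
   wind month  rain_mm  high
0    11   Aug      174   NaN
1   114   Mar       37  39.0
2     8   Aug      277   NaN
3    75   Mar      119  39.0
4    95   Apr       63  17.0
5     3   Apr      110  17.0
6    55   Aug      267   NaN
7   106   Mar      157  39.0
8    27   Aug      279   NaN
9   114   Oct      160  38.0
add column high_plus_rain_mm = t['high'] + t['rain_mm']:
   wind month  rain_mm  high  high_plus_rain_mm
0    11   Aug      174   NaN                NaN
1   114   Mar       37  39.0               76.0
2     8   Aug      277   NaN                NaN
3    75   Mar      119  39.0              158.0
4    95   Apr       63  17.0               80.0
5     3   Apr      110  17.0              127.0
6    55   Aug      267   NaN                NaN
7   106   Mar      157  39.0              196.0
8    27   Aug      279   NaN                NaN
9   114   Oct      160  38.0              198.0
filter rows where rain_mm <= 119:
   wind month  rain_mm  high  high_plus_rain_mm
1   114   Mar       37  39.0               76.0
3    75   Mar      119  39.0              158.0
4    95   Apr       63  17.0               80.0
5     3   Apr      110  17.0              127.0
group by month: sum(high_plus_rain_mm), min(wind):
       high_plus_rain_mm  wind
month                         
Apr                207.0     3
Mar                234.0    75
Finally, value at position 1, column 'high_plus_rain_mm' = 234.0.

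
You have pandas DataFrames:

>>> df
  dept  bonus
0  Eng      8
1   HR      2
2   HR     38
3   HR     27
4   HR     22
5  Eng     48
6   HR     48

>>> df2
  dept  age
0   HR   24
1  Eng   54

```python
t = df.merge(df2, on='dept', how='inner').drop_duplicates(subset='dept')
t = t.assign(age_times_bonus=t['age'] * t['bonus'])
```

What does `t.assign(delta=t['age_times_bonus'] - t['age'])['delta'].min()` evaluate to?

24

merge on 'dept' (how='inner') → 7 rows:
  dept  bonus  age
0  Eng      8   54
1   HR      2   24
2   HR     38   24
3   HR     27   24
4   HR     22   24
5  Eng     48   54
6   HR     48   24
drop duplicate dept (keep=first):
  dept  bonus  age
0  Eng      8   54
1   HR      2   24
add column age_times_bonus = t['age'] * t['bonus']:
  dept  bonus  age  age_times_bonus
0  Eng      8   54              432
1   HR      2   24               48
add column delta = t['age_times_bonus'] - t['age']:
  dept  bonus  age  age_times_bonus  delta
0  Eng      8   54              432    378
1   HR      2   24               48     24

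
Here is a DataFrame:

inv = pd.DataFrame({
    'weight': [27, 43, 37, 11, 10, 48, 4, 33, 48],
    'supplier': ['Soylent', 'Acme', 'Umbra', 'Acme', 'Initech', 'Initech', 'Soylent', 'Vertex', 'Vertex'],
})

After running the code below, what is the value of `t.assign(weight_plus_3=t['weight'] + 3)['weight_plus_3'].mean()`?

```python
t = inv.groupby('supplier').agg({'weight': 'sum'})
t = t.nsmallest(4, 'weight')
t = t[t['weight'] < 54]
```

37.0

group by supplier, sum of weight:
          weight
supplier        
Acme          54
Initech       58
Soylent       31
Umbra         37
Vertex        81
take 4 rows with smallest weight:
          weight
supplier        
Soylent       31
Umbra         37
Acme          54
Initech       58
filter rows where weight < 54:
          weight
supplier        
Soylent       31
Umbra         37
add column weight_plus_3 = t['weight'] + 3:
          weight  weight_plus_3
supplier                       
Soylent       31             34
Umbra         37             40
Finally, mean of column 'weight_plus_3' = 37.0.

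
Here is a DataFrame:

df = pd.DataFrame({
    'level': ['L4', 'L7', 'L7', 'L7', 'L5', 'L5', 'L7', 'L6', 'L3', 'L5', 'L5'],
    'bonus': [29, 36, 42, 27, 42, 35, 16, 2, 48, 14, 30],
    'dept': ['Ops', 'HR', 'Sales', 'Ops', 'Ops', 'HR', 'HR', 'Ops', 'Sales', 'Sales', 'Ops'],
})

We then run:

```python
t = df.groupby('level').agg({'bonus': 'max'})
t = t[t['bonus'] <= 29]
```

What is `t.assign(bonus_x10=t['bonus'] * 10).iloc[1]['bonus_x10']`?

group by level, max of bonus:
       bonus
level       
L3        48
L4        29
L5        42
L6         2
L7        42
filter rows where bonus <= 29:
       bonus
level       
L4        29
L6         2
add column bonus_x10 = t['bonus'] * 10:
       bonus  bonus_x10
level                  
L4        29        290
L6         2         20
Finally, value at position 1, column 'bonus_x10' = 20.

20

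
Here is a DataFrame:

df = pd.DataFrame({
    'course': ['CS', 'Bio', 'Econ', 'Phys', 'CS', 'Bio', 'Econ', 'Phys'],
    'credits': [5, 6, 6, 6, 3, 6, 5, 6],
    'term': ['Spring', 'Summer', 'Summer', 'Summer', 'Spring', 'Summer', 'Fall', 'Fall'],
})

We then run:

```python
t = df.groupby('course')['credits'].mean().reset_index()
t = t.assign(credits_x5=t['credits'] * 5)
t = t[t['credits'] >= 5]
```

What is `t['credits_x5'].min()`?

group by course, mean of credits:
course
Bio     6.0
CS      4.0
Econ    5.5
Phys    6.0
Name: credits, dtype: float64
reset_index():
  course  credits
0    Bio      6.0
1     CS      4.0
2   Econ      5.5
3   Phys      6.0
add column credits_x5 = t['credits'] * 5:
  course  credits  credits_x5
0    Bio      6.0        30.0
1     CS      4.0        20.0
2   Econ      5.5        27.5
3   Phys      6.0        30.0
filter rows where credits >= 5:
  course  credits  credits_x5
0    Bio      6.0        30.0
2   Econ      5.5        27.5
3   Phys      6.0        30.0
min of column 'credits_x5' → 27.5

27.5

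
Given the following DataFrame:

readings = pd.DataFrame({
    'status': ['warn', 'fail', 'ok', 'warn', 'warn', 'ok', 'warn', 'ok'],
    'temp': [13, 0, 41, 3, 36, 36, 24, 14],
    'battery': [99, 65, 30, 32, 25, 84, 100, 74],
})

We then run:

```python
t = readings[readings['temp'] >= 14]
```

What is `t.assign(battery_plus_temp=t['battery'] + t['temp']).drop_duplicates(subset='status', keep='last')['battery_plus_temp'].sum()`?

212

filter rows where temp >= 14:
  status  temp  battery
2     ok    41       30
4   warn    36       25
5     ok    36       84
6   warn    24      100
7     ok    14       74
add column battery_plus_temp = t['battery'] + t['temp']:
  status  temp  battery  battery_plus_temp
2     ok    41       30                 71
4   warn    36       25                 61
5     ok    36       84                120
6   warn    24      100                124
7     ok    14       74                 88
drop duplicate status (keep=last):
  status  temp  battery  battery_plus_temp
6   warn    24      100                124
7     ok    14       74                 88
Taking the sum of column 'battery_plus_temp' gives 212.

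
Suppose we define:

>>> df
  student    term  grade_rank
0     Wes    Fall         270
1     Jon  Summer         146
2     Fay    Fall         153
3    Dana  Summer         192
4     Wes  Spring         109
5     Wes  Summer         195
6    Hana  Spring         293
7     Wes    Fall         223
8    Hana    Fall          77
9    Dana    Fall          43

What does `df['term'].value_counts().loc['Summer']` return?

value_counts of term:
term
Fall      5
Summer    3
Spring    2
Name: count, dtype: int64
value at index 'Summer' → 3

3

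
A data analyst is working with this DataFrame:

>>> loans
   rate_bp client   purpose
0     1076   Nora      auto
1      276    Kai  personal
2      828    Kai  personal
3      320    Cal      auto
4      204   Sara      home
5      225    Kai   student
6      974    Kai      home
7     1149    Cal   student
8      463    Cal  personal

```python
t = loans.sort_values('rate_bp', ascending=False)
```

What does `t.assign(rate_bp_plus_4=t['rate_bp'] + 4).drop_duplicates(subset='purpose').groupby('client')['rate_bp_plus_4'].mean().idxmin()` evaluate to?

Kai

sort by rate_bp descending:
   rate_bp client   purpose
7     1149    Cal   student
0     1076   Nora      auto
6      974    Kai      home
2      828    Kai  personal
8      463    Cal  personal
3      320    Cal      auto
1      276    Kai  personal
5      225    Kai   student
4      204   Sara      home
add column rate_bp_plus_4 = t['rate_bp'] + 4:
   rate_bp client   purpose  rate_bp_plus_4
7     1149    Cal   student            1153
0     1076   Nora      auto            1080
6      974    Kai      home             978
2      828    Kai  personal             832
8      463    Cal  personal             467
3      320    Cal      auto             324
1      276    Kai  personal             280
5      225    Kai   student             229
4      204   Sara      home             208
drop duplicate purpose (keep=first):
   rate_bp client   purpose  rate_bp_plus_4
7     1149    Cal   student            1153
0     1076   Nora      auto            1080
6      974    Kai      home             978
2      828    Kai  personal             832
group by client, mean of rate_bp_plus_4:
client
Cal     1153.0
Kai      905.0
Nora    1080.0
Name: rate_bp_plus_4, dtype: float64
Taking the label with the smallest value gives Kai.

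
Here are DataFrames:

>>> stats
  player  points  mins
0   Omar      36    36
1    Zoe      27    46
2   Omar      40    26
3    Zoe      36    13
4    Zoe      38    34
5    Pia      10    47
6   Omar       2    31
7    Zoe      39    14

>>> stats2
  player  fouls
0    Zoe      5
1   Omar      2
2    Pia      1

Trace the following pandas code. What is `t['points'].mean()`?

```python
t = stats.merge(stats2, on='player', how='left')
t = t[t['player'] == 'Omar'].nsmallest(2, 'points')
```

19.0

merge on 'player' (how='left') → 8 rows:
  player  points  mins  fouls
0   Omar      36    36      2
1    Zoe      27    46      5
2   Omar      40    26      2
3    Zoe      36    13      5
4    Zoe      38    34      5
5    Pia      10    47      1
6   Omar       2    31      2
7    Zoe      39    14      5
filter rows where player == 'Omar':
  player  points  mins  fouls
0   Omar      36    36      2
2   Omar      40    26      2
6   Omar       2    31      2
take 2 rows with smallest points:
  player  points  mins  fouls
6   Omar       2    31      2
0   Omar      36    36      2
Then the mean of column 'points': 19.0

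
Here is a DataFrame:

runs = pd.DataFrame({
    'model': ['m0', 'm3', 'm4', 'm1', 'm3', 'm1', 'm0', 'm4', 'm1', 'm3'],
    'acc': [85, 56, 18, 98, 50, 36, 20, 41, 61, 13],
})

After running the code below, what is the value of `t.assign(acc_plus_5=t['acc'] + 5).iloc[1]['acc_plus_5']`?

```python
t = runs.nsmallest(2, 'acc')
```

23

take 2 rows with smallest acc:
  model  acc
9    m3   13
2    m4   18
add column acc_plus_5 = t['acc'] + 5:
  model  acc  acc_plus_5
9    m3   13          18
2    m4   18          23
So iloc[1]['acc_plus_5'] = 23.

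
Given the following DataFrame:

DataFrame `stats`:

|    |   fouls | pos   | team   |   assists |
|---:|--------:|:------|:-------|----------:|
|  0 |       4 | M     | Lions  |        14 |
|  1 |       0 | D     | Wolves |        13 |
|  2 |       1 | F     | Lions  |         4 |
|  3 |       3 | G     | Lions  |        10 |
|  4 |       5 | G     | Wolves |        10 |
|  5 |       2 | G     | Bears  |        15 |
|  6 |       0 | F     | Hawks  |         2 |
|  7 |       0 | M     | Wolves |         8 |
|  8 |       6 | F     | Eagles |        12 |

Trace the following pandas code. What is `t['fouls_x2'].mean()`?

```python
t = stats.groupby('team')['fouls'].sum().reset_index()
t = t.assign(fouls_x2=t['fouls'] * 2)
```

group by team, sum of fouls:
team
Bears     2
Eagles    6
Hawks     0
Lions     8
Wolves    5
Name: fouls, dtype: int64
reset_index():
     team  fouls
0   Bears      2
1  Eagles      6
2   Hawks      0
3   Lions      8
4  Wolves      5
add column fouls_x2 = t['fouls'] * 2:
     team  fouls  fouls_x2
0   Bears      2         4
1  Eagles      6        12
2   Hawks      0         0
3   Lions      8        16
4  Wolves      5        10
Then the mean of column 'fouls_x2': 8.4

8.4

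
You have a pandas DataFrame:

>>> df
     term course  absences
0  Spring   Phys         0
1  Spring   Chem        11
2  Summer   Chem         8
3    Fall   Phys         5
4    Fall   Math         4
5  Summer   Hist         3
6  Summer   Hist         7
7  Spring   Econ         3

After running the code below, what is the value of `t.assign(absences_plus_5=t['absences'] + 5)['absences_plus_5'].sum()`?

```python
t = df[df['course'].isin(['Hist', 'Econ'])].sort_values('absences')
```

filter rows where course in ['Hist', 'Econ']:
     term course  absences
5  Summer   Hist         3
6  Summer   Hist         7
7  Spring   Econ         3
sort by absences:
     term course  absences
5  Summer   Hist         3
7  Spring   Econ         3
6  Summer   Hist         7
add column absences_plus_5 = t['absences'] + 5:
     term course  absences  absences_plus_5
5  Summer   Hist         3                8
7  Spring   Econ         3                8
6  Summer   Hist         7               12
So sum() = 28.

28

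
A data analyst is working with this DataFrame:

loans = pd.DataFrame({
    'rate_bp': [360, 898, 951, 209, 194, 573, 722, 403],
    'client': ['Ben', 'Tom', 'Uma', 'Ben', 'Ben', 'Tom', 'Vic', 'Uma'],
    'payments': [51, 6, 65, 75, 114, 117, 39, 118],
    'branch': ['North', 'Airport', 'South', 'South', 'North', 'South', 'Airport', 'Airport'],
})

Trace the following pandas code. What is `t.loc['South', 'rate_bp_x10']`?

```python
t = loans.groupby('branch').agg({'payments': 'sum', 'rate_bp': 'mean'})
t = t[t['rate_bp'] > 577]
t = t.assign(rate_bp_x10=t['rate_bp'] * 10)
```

group by branch: sum(payments), mean(rate_bp):
         payments     rate_bp
branch                       
Airport       163  674.333333
North         165  277.000000
South         257  577.666667
filter rows where rate_bp > 577:
         payments     rate_bp
branch                       
Airport       163  674.333333
South         257  577.666667
add column rate_bp_x10 = t['rate_bp'] * 10:
         payments     rate_bp  rate_bp_x10
branch                                    
Airport       163  674.333333  6743.333333
South         257  577.666667  5776.666667
value at row 'South', column 'rate_bp_x10' → 5776.66666667

5776.66666667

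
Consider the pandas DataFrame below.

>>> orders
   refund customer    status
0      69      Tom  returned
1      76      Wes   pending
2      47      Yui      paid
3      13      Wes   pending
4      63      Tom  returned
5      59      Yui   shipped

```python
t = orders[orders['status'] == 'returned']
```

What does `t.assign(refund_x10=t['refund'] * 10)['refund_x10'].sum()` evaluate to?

filter rows where status == 'returned':
   refund customer    status
0      69      Tom  returned
4      63      Tom  returned
add column refund_x10 = t['refund'] * 10:
   refund customer    status  refund_x10
0      69      Tom  returned         690
4      63      Tom  returned         630

1320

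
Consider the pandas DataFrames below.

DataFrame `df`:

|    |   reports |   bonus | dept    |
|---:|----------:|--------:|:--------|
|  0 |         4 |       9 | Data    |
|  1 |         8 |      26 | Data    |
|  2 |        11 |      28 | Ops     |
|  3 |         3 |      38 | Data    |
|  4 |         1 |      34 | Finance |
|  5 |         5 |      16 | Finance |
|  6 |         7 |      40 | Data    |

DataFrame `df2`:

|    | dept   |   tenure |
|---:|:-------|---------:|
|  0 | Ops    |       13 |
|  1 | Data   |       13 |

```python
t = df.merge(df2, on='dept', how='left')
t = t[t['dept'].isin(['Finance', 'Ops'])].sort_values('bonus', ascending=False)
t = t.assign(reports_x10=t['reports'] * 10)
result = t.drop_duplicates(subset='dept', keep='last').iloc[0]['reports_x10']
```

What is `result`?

merge on 'dept' (how='left') → 7 rows:
   reports  bonus     dept  tenure
0        4      9     Data    13.0
1        8     26     Data    13.0
2       11     28      Ops    13.0
3        3     38     Data    13.0
4        1     34  Finance     NaN
5        5     16  Finance     NaN
6        7     40     Data    13.0
filter rows where dept in ['Finance', 'Ops']:
   reports  bonus     dept  tenure
2       11     28      Ops    13.0
4        1     34  Finance     NaN
5        5     16  Finance     NaN
sort by bonus descending:
   reports  bonus     dept  tenure
4        1     34  Finance     NaN
2       11     28      Ops    13.0
5        5     16  Finance     NaN
add column reports_x10 = t['reports'] * 10:
   reports  bonus     dept  tenure  reports_x10
4        1     34  Finance     NaN           10
2       11     28      Ops    13.0          110
5        5     16  Finance     NaN           50
drop duplicate dept (keep=last):
   reports  bonus     dept  tenure  reports_x10
2       11     28      Ops    13.0          110
5        5     16  Finance     NaN           50
value at position 0, column 'reports_x10' → 110

110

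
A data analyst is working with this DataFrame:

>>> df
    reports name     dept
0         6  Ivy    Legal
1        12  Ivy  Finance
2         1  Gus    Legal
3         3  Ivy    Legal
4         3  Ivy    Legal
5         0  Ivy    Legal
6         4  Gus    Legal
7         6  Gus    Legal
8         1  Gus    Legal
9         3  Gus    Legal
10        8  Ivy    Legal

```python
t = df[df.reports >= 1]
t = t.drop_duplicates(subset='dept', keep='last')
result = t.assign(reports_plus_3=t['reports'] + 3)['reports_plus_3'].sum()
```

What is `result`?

26

filter rows where reports >= 1:
    reports name     dept
0         6  Ivy    Legal
1        12  Ivy  Finance
2         1  Gus    Legal
3         3  Ivy    Legal
4         3  Ivy    Legal
6         4  Gus    Legal
7         6  Gus    Legal
8         1  Gus    Legal
9         3  Gus    Legal
10        8  Ivy    Legal
drop duplicate dept (keep=last):
    reports name     dept
1        12  Ivy  Finance
10        8  Ivy    Legal
add column reports_plus_3 = t['reports'] + 3:
    reports name     dept  reports_plus_3
1        12  Ivy  Finance              15
10        8  Ivy    Legal              11
The sum of column 'reports_plus_3' is 26.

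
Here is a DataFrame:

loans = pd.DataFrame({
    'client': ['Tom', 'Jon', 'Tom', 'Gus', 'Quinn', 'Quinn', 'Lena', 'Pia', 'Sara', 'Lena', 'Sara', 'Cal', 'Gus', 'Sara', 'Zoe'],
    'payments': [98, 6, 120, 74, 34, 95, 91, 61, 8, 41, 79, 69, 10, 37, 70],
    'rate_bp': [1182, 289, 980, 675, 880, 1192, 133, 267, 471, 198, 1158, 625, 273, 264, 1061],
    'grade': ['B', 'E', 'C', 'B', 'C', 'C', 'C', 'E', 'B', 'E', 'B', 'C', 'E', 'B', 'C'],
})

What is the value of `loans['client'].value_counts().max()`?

value_counts of client:
client
Sara     3
Tom      2
Gus      2
Quinn    2
Lena     2
Jon      1
Pia      1
Cal      1
Zoe      1
Name: count, dtype: int64

3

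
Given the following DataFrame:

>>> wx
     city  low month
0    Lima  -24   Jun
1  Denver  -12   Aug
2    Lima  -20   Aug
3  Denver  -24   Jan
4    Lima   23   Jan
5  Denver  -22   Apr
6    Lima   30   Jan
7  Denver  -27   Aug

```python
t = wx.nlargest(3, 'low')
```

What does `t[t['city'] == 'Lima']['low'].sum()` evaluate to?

53

take 3 rows with largest low:
     city  low month
6    Lima   30   Jan
4    Lima   23   Jan
1  Denver  -12   Aug
filter rows where city == 'Lima':
   city  low month
6  Lima   30   Jan
4  Lima   23   Jan
Finally, sum of column 'low' = 53.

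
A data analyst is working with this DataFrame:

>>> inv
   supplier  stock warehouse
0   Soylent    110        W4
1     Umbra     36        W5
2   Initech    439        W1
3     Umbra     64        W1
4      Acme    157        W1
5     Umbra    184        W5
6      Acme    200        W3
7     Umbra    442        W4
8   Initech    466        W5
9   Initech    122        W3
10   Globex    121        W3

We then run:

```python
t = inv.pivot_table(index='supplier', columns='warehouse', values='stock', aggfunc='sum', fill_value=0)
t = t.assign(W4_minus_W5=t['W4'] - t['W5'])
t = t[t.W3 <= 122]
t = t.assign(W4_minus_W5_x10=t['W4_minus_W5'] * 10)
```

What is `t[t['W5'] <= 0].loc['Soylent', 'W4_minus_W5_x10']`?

pivot: rows=supplier, cols=warehouse, sum(stock):
warehouse   W1   W3   W4   W5
supplier                     
Acme       157  200    0    0
Globex       0  121    0    0
Initech    439  122    0  466
Soylent      0    0  110    0
Umbra       64    0  442  220
add column W4_minus_W5 = t['W4'] - t['W5']:
warehouse   W1   W3   W4   W5  W4_minus_W5
supplier                                  
Acme       157  200    0    0            0
Globex       0  121    0    0            0
Initech    439  122    0  466         -466
Soylent      0    0  110    0          110
Umbra       64    0  442  220          222
filter rows where W3 <= 122:
warehouse   W1   W3   W4   W5  W4_minus_W5
supplier                                  
Globex       0  121    0    0            0
Initech    439  122    0  466         -466
Soylent      0    0  110    0          110
Umbra       64    0  442  220          222
add column W4_minus_W5_x10 = t['W4_minus_W5'] * 10:
warehouse   W1   W3   W4   W5  W4_minus_W5  W4_minus_W5_x10
supplier                                                   
Globex       0  121    0    0            0                0
Initech    439  122    0  466         -466            -4660
Soylent      0    0  110    0          110             1100
Umbra       64    0  442  220          222             2220
filter rows where W5 <= 0:
warehouse  W1   W3   W4  W5  W4_minus_W5  W4_minus_W5_x10
supplier                                                 
Globex      0  121    0   0            0                0
Soylent     0    0  110   0          110             1100
The value at row 'Soylent', column 'W4_minus_W5_x10' is 1100.

1100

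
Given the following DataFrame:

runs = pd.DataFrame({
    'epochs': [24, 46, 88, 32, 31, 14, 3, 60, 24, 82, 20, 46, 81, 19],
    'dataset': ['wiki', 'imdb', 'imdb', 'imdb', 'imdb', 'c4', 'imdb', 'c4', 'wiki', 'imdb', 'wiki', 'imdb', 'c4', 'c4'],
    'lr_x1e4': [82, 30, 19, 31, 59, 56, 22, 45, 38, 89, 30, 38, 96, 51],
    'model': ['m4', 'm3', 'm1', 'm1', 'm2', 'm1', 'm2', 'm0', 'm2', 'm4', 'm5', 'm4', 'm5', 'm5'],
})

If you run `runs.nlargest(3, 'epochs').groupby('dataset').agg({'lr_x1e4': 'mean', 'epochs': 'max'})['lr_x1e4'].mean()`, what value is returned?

75.0

take 3 rows with largest epochs:
    epochs dataset  lr_x1e4 model
2       88    imdb       19    m1
9       82    imdb       89    m4
12      81      c4       96    m5
group by dataset: mean(lr_x1e4), max(epochs):
         lr_x1e4  epochs
dataset                 
c4          96.0      81
imdb        54.0      88
So mean() = 75.0.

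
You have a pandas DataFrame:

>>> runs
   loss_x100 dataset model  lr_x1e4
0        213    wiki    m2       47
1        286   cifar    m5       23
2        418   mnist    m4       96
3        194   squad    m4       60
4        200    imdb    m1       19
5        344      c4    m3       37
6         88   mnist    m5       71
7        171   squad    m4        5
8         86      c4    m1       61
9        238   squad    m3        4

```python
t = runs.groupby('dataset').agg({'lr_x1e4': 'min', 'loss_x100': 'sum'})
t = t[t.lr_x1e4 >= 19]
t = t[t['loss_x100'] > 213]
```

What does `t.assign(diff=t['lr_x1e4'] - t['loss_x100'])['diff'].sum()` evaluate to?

group by dataset: min(lr_x1e4), sum(loss_x100):
         lr_x1e4  loss_x100
dataset                    
c4            37        430
cifar         23        286
imdb          19        200
mnist         71        506
squad          4        603
wiki          47        213
filter rows where lr_x1e4 >= 19:
         lr_x1e4  loss_x100
dataset                    
c4            37        430
cifar         23        286
imdb          19        200
mnist         71        506
wiki          47        213
filter rows where loss_x100 > 213:
         lr_x1e4  loss_x100
dataset                    
c4            37        430
cifar         23        286
mnist         71        506
add column diff = t['lr_x1e4'] - t['loss_x100']:
         lr_x1e4  loss_x100  diff
dataset                          
c4            37        430  -393
cifar         23        286  -263
mnist         71        506  -435
The sum of column 'diff' is -1091.

-1091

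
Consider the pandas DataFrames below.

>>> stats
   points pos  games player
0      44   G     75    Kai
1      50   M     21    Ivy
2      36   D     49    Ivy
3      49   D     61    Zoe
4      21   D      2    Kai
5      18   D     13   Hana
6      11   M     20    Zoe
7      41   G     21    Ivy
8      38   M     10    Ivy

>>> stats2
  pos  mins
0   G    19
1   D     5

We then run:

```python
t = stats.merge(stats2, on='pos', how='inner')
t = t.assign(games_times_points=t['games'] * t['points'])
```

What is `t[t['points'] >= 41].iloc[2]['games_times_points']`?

merge on 'pos' (how='inner') → 6 rows:
   points pos  games player  mins
0      44   G     75    Kai    19
1      36   D     49    Ivy     5
2      49   D     61    Zoe     5
3      21   D      2    Kai     5
4      18   D     13   Hana     5
5      41   G     21    Ivy    19
add column games_times_points = t['games'] * t['points']:
   points pos  games player  mins  games_times_points
0      44   G     75    Kai    19                3300
1      36   D     49    Ivy     5                1764
2      49   D     61    Zoe     5                2989
3      21   D      2    Kai     5                  42
4      18   D     13   Hana     5                 234
5      41   G     21    Ivy    19                 861
filter rows where points >= 41:
   points pos  games player  mins  games_times_points
0      44   G     75    Kai    19                3300
2      49   D     61    Zoe     5                2989
5      41   G     21    Ivy    19                 861
Reading off the value at position 2, column 'games_times_points', we get 861.

861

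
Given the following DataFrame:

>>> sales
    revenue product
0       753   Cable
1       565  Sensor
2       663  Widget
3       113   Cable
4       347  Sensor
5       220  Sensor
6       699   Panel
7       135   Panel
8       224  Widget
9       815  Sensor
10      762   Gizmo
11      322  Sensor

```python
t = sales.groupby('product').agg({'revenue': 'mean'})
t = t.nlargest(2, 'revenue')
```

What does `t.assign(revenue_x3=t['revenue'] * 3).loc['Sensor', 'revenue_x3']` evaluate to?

1361.4

group by product, mean of revenue:
         revenue
product         
Cable      433.0
Gizmo      762.0
Panel      417.0
Sensor     453.8
Widget     443.5
take 2 rows with largest revenue:
         revenue
product         
Gizmo      762.0
Sensor     453.8
add column revenue_x3 = t['revenue'] * 3:
         revenue  revenue_x3
product                     
Gizmo      762.0      2286.0
Sensor     453.8      1361.4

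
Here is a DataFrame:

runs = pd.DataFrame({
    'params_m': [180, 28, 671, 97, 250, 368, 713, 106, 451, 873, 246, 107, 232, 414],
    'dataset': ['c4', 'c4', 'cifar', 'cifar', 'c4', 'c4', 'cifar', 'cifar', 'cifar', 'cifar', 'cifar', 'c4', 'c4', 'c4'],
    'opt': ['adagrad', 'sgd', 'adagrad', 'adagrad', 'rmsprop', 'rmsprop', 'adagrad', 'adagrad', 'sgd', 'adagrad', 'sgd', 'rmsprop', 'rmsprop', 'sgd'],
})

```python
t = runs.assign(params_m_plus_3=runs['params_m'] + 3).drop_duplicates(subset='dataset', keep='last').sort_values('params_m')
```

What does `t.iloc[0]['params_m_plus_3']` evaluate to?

add column params_m_plus_3 = runs['params_m'] + 3:
    params_m dataset      opt  params_m_plus_3
0        180      c4  adagrad              183
1         28      c4      sgd               31
2        671   cifar  adagrad              674
3         97   cifar  adagrad              100
4        250      c4  rmsprop              253
5        368      c4  rmsprop              371
6        713   cifar  adagrad              716
7        106   cifar  adagrad              109
8        451   cifar      sgd              454
9        873   cifar  adagrad              876
10       246   cifar      sgd              249
11       107      c4  rmsprop              110
12       232      c4  rmsprop              235
13       414      c4      sgd              417
drop duplicate dataset (keep=last):
    params_m dataset  opt  params_m_plus_3
10       246   cifar  sgd              249
13       414      c4  sgd              417
sort by params_m:
    params_m dataset  opt  params_m_plus_3
10       246   cifar  sgd              249
13       414      c4  sgd              417
Reading off the value at position 0, column 'params_m_plus_3', we get 249.

249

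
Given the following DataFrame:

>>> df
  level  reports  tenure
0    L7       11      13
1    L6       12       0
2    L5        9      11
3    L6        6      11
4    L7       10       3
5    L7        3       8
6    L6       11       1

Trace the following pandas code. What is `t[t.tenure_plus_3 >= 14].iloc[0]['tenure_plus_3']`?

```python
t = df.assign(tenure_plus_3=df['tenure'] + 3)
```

16

add column tenure_plus_3 = df['tenure'] + 3:
  level  reports  tenure  tenure_plus_3
0    L7       11      13             16
1    L6       12       0              3
2    L5        9      11             14
3    L6        6      11             14
4    L7       10       3              6
5    L7        3       8             11
6    L6       11       1              4
filter rows where tenure_plus_3 >= 14:
  level  reports  tenure  tenure_plus_3
0    L7       11      13             16
2    L5        9      11             14
3    L6        6      11             14
So iloc[0]['tenure_plus_3'] = 16.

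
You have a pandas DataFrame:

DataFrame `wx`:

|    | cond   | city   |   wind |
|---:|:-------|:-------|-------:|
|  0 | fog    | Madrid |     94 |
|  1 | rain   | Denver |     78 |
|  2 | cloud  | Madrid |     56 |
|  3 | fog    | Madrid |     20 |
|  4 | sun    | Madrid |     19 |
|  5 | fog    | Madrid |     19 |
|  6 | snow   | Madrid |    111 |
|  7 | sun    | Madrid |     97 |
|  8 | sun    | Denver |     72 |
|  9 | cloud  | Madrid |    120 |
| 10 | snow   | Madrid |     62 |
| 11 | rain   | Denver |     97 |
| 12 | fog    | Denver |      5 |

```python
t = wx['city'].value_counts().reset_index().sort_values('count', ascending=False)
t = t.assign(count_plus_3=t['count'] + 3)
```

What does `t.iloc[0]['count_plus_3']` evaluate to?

value_counts of city:
city
Madrid    9
Denver    4
Name: count, dtype: int64
reset_index():
     city  count
0  Madrid      9
1  Denver      4
sort by count descending:
     city  count
0  Madrid      9
1  Denver      4
add column count_plus_3 = t['count'] + 3:
     city  count  count_plus_3
0  Madrid      9            12
1  Denver      4             7

12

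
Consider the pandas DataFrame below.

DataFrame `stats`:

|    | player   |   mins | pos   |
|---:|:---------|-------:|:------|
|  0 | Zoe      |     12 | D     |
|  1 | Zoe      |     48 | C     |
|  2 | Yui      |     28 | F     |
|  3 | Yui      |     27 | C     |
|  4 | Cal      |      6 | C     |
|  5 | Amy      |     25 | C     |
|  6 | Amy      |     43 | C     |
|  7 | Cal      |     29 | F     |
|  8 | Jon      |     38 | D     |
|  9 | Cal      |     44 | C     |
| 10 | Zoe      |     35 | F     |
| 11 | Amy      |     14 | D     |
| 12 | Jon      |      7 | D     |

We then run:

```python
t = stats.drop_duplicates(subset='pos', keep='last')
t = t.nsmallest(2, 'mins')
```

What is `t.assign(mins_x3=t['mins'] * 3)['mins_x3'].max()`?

drop duplicate pos (keep=last):
   player  mins pos
9     Cal    44   C
10    Zoe    35   F
12    Jon     7   D
take 2 rows with smallest mins:
   player  mins pos
12    Jon     7   D
10    Zoe    35   F
add column mins_x3 = t['mins'] * 3:
   player  mins pos  mins_x3
12    Jon     7   D       21
10    Zoe    35   F      105
Finally, max of column 'mins_x3' = 105.

105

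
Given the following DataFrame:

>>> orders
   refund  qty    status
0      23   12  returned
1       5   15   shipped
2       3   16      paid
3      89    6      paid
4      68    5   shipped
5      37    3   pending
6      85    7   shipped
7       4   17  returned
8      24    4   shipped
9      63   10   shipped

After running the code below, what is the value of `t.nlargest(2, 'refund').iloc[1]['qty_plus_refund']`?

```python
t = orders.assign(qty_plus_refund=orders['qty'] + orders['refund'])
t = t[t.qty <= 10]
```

92

add column qty_plus_refund = orders['qty'] + orders['refund']:
   refund  qty    status  qty_plus_refund
0      23   12  returned               35
1       5   15   shipped               20
2       3   16      paid               19
3      89    6      paid               95
4      68    5   shipped               73
5      37    3   pending               40
6      85    7   shipped               92
7       4   17  returned               21
8      24    4   shipped               28
9      63   10   shipped               73
filter rows where qty <= 10:
   refund  qty   status  qty_plus_refund
3      89    6     paid               95
4      68    5  shipped               73
5      37    3  pending               40
6      85    7  shipped               92
8      24    4  shipped               28
9      63   10  shipped               73
take 2 rows with largest refund:
   refund  qty   status  qty_plus_refund
3      89    6     paid               95
6      85    7  shipped               92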